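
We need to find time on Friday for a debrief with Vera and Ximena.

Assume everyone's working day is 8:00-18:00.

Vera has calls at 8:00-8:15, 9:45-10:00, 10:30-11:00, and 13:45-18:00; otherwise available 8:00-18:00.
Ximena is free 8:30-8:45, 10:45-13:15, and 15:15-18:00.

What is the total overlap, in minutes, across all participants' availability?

Vera free within 08:00–18:00: 08:15–09:45, 10:00–10:30, 11:00–13:45.
Vera ∩ Ximena: 08:30–08:45, 11:00–13:15.
Total common minutes: 15 + 135 = 150.

150 minutes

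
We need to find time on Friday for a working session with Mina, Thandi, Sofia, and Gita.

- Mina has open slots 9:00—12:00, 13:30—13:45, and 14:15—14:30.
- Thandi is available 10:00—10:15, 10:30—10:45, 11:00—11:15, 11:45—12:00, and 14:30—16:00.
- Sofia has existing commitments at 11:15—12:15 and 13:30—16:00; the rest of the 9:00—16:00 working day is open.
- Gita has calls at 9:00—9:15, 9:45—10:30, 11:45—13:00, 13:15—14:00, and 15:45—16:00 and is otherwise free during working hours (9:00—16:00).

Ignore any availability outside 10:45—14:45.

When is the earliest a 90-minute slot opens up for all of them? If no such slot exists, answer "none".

none

Sofia free within 09:00–16:00: 09:00–11:15, 12:15–13:30.
Gita free within 09:00–16:00: 09:15–09:45, 10:30–11:45, 13:00–13:15, 14:00–15:45.
Mina ∩ Thandi: 10:00–10:15, 10:30–10:45, 11:00–11:15, 11:45–12:00.
Mina ∩ Thandi ∩ Sofia: 10:00–10:15, 10:30–10:45, 11:00–11:15.
Mina ∩ Thandi ∩ Sofia ∩ Gita: 10:30–10:45, 11:00–11:15.
Restricted to 10:45–14:45: 11:00–11:15.
Windows ≥ 90 min: (none).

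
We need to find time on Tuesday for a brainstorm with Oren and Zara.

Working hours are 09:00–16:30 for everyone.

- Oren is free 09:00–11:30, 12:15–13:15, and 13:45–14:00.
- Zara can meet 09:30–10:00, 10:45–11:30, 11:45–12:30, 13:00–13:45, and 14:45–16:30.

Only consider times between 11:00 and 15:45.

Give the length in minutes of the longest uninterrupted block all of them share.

Oren ∩ Zara: 09:30–10:00, 10:45–11:30, 12:15–12:30, 13:00–13:15.
Restricted to 11:00–15:45: 11:00–11:30, 12:15–12:30, 13:00–13:15.
Common window lengths: 30, 15, 15 min; longest is 30.

30 minutes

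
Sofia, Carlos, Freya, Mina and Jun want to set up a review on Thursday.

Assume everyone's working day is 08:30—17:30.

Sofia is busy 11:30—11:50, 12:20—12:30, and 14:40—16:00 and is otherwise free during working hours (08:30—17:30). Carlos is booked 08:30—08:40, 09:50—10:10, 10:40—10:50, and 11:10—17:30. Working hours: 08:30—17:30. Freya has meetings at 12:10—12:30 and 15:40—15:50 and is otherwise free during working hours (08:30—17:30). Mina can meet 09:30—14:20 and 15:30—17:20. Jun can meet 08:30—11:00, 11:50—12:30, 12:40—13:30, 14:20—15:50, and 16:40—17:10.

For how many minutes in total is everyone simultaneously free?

60 minutes

Sofia free within 08:30–17:30: 08:30–11:30, 11:50–12:20, 12:30–14:40, 16:00–17:30.
Carlos free within 08:30–17:30: 08:40–09:50, 10:10–10:40, 10:50–11:10.
Freya free within 08:30–17:30: 08:30–12:10, 12:30–15:40, 15:50–17:30.
Sofia ∩ Carlos: 08:40–09:50, 10:10–10:40, 10:50–11:10.
Sofia ∩ Carlos ∩ Freya: 08:40–09:50, 10:10–10:40, 10:50–11:10.
Sofia ∩ Carlos ∩ Freya ∩ Mina: 09:30–09:50, 10:10–10:40, 10:50–11:10.
Sofia ∩ Carlos ∩ Freya ∩ Mina ∩ Jun: 09:30–09:50, 10:10–10:40, 10:50–11:00.
Total common minutes: 20 + 30 + 10 = 60.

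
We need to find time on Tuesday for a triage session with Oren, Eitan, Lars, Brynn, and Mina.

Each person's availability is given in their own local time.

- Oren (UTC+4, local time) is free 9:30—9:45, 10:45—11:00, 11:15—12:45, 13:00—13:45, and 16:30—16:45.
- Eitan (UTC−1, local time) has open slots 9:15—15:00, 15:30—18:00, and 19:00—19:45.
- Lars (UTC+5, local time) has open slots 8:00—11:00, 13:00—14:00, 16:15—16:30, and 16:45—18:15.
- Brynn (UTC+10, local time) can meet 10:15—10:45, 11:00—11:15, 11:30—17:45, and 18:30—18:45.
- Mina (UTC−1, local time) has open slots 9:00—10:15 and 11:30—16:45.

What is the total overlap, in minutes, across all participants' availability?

Oren → UTC: 05:30–05:45, 06:45–07:00, 07:15–08:45, 09:00–09:45, 12:30–12:45.
Eitan → UTC: 10:15–16:00, 16:30–19:00, 20:00–20:45.
Lars → UTC: 03:00–06:00, 08:00–09:00, 11:15–11:30, 11:45–13:15.
Brynn → UTC: 00:15–00:45, 01:00–01:15, 01:30–07:45, 08:30–08:45.
Mina → UTC: 10:00–11:15, 12:30–17:45.
Oren ∩ Eitan: 12:30–12:45.
Oren ∩ Eitan ∩ Lars: 12:30–12:45.
Oren ∩ Eitan ∩ Lars ∩ Brynn: (none).
Oren ∩ Eitan ∩ Lars ∩ Brynn ∩ Mina: (none).
Total common minutes: 0.

0 minutes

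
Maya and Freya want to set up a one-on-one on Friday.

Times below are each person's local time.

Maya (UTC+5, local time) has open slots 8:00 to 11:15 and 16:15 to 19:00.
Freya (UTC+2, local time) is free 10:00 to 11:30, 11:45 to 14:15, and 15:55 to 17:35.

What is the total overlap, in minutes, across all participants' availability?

65 minutes

Maya → UTC: 03:00–06:15, 11:15–14:00.
Freya → UTC: 08:00–09:30, 09:45–12:15, 13:55–15:35.
Maya ∩ Freya: 11:15–12:15, 13:55–14:00.
Total common minutes: 60 + 5 = 65.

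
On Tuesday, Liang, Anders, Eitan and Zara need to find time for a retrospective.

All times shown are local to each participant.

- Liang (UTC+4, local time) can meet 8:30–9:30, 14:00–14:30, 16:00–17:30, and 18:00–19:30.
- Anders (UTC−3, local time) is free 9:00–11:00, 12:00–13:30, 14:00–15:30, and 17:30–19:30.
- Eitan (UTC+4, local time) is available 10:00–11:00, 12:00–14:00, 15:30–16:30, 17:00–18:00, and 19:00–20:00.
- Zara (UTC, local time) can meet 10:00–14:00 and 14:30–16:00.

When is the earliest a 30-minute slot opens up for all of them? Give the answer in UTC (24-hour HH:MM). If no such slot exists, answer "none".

Liang → UTC: 04:30–05:30, 10:00–10:30, 12:00–13:30, 14:00–15:30.
Anders → UTC: 12:00–14:00, 15:00–16:30, 17:00–18:30, 20:30–22:30.
Eitan → UTC: 06:00–07:00, 08:00–10:00, 11:30–12:30, 13:00–14:00, 15:00–16:00.
Zara → UTC: 10:00–14:00, 14:30–16:00.
Liang ∩ Anders: 12:00–13:30, 15:00–15:30.
Liang ∩ Anders ∩ Eitan: 12:00–12:30, 13:00–13:30, 15:00–15:30.
Liang ∩ Anders ∩ Eitan ∩ Zara: 12:00–12:30, 13:00–13:30, 15:00–15:30.
Windows ≥ 30 min: 12:00–12:30, 13:00–13:30, 15:00–15:30.
Earliest such window starts at 12:00.

12:00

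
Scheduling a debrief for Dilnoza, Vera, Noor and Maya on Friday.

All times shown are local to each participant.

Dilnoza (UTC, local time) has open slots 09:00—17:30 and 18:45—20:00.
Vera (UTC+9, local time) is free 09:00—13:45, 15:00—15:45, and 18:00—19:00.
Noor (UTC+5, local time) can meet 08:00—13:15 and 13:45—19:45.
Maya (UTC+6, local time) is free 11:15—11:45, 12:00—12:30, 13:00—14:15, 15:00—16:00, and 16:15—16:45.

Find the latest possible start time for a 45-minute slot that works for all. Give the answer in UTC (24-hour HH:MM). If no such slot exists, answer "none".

09:15

Dilnoza → UTC: 09:00–17:30, 18:45–20:00.
Vera → UTC: 00:00–04:45, 06:00–06:45, 09:00–10:00.
Noor → UTC: 03:00–08:15, 08:45–14:45.
Maya → UTC: 05:15–05:45, 06:00–06:30, 07:00–08:15, 09:00–10:00, 10:15–10:45.
Dilnoza ∩ Vera: 09:00–10:00.
Dilnoza ∩ Vera ∩ Noor: 09:00–10:00.
Dilnoza ∩ Vera ∩ Noor ∩ Maya: 09:00–10:00.
Windows ≥ 45 min: 09:00–10:00.
Latest start in the last window 09:00–10:00 is 10:00 − 45 min = 09:15.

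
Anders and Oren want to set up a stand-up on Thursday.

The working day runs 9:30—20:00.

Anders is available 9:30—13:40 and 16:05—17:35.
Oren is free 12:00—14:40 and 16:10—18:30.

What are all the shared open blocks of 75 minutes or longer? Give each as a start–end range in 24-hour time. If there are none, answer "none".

12:00–13:40, 16:10–17:35

Anders ∩ Oren: 12:00–13:40, 16:10–17:35.
Windows ≥ 75 min: 12:00–13:40, 16:10–17:35.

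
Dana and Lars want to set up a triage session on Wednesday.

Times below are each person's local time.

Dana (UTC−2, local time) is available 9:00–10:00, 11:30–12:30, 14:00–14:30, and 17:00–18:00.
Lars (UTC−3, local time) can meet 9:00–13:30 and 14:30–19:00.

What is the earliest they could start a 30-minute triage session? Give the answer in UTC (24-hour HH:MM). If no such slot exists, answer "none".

Dana → UTC: 11:00–12:00, 13:30–14:30, 16:00–16:30, 19:00–20:00.
Lars → UTC: 12:00–16:30, 17:30–22:00.
Dana ∩ Lars: 13:30–14:30, 16:00–16:30, 19:00–20:00.
Windows ≥ 30 min: 13:30–14:30, 16:00–16:30, 19:00–20:00.
Earliest such window starts at 13:30.

13:30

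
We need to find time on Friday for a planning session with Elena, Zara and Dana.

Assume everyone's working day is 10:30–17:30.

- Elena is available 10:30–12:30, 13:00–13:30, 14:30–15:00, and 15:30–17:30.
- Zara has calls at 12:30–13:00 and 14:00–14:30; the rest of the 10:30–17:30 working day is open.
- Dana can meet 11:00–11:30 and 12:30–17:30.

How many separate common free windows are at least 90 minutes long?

Zara free within 10:30–17:30: 10:30–12:30, 13:00–14:00, 14:30–17:30.
Elena ∩ Zara: 10:30–12:30, 13:00–13:30, 14:30–15:00, 15:30–17:30.
Elena ∩ Zara ∩ Dana: 11:00–11:30, 13:00–13:30, 14:30–15:00, 15:30–17:30.
Windows ≥ 90 min: 15:30–17:30.
That's 1 window.

1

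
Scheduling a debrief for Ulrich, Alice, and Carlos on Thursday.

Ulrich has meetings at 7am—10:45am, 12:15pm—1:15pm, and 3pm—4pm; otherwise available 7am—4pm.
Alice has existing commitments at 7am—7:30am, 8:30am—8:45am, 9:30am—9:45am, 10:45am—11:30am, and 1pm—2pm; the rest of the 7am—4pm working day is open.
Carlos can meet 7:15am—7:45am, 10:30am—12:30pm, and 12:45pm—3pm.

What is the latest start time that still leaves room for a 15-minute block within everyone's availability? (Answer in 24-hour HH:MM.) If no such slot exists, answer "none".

14:45

Ulrich free within 07:00–16:00: 10:45–12:15, 13:15–15:00.
Alice free within 07:00–16:00: 07:30–08:30, 08:45–09:30, 09:45–10:45, 11:30–13:00, 14:00–16:00.
Ulrich ∩ Alice: 11:30–12:15, 14:00–15:00.
Ulrich ∩ Alice ∩ Carlos: 11:30–12:15, 14:00–15:00.
Windows ≥ 15 min: 11:30–12:15, 14:00–15:00.
Latest start in the last window 14:00–15:00 is 15:00 − 15 min = 14:45.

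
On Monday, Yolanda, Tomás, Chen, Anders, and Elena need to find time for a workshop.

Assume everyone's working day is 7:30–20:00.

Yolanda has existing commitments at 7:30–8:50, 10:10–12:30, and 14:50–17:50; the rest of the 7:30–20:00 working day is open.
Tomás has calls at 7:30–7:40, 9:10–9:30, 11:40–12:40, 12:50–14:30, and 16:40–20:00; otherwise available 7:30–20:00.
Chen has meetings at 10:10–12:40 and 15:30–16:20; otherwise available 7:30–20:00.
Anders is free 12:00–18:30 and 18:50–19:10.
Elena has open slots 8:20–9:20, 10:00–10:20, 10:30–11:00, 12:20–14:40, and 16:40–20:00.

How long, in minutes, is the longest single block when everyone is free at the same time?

10 minutes

Yolanda free within 07:30–20:00: 08:50–10:10, 12:30–14:50, 17:50–20:00.
Tomás free within 07:30–20:00: 07:40–09:10, 09:30–11:40, 12:40–12:50, 14:30–16:40.
Chen free within 07:30–20:00: 07:30–10:10, 12:40–15:30, 16:20–20:00.
Yolanda ∩ Tomás: 08:50–09:10, 09:30–10:10, 12:40–12:50, 14:30–14:50.
Yolanda ∩ Tomás ∩ Chen: 08:50–09:10, 09:30–10:10, 12:40–12:50, 14:30–14:50.
Yolanda ∩ Tomás ∩ Chen ∩ Anders: 12:40–12:50, 14:30–14:50.
Yolanda ∩ Tomás ∩ Chen ∩ Anders ∩ Elena: 12:40–12:50, 14:30–14:40.
Common window lengths: 10, 10 min; longest is 10.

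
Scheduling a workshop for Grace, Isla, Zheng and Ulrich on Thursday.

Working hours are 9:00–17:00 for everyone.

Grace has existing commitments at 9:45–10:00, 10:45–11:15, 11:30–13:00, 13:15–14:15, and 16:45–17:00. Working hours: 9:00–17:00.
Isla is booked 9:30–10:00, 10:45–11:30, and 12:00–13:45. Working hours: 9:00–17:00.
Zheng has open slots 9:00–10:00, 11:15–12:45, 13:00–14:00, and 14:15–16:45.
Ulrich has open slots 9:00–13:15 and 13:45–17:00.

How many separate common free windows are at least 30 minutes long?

2

Grace free within 09:00–17:00: 09:00–09:45, 10:00–10:45, 11:15–11:30, 13:00–13:15, 14:15–16:45.
Isla free within 09:00–17:00: 09:00–09:30, 10:00–10:45, 11:30–12:00, 13:45–17:00.
Grace ∩ Isla: 09:00–09:30, 10:00–10:45, 14:15–16:45.
Grace ∩ Isla ∩ Zheng: 09:00–09:30, 14:15–16:45.
Grace ∩ Isla ∩ Zheng ∩ Ulrich: 09:00–09:30, 14:15–16:45.
Windows ≥ 30 min: 09:00–09:30, 14:15–16:45.
That's 2 windows.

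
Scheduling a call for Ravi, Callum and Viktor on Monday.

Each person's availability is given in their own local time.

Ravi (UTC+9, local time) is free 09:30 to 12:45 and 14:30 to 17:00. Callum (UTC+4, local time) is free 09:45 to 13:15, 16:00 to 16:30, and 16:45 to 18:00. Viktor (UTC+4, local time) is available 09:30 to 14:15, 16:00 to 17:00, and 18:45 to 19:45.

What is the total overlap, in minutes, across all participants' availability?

Ravi → UTC: 00:30–03:45, 05:30–08:00.
Callum → UTC: 05:45–09:15, 12:00–12:30, 12:45–14:00.
Viktor → UTC: 05:30–10:15, 12:00–13:00, 14:45–15:45.
Ravi ∩ Callum: 05:45–08:00.
Ravi ∩ Callum ∩ Viktor: 05:45–08:00.
Total common minutes: 135.

135 minutes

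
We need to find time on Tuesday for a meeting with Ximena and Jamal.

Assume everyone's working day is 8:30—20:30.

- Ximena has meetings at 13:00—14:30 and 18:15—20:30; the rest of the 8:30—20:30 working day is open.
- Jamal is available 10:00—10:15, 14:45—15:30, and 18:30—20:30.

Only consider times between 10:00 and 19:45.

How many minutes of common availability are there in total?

60 minutes

Ximena free within 08:30–20:30: 08:30–13:00, 14:30–18:15.
Ximena ∩ Jamal: 10:00–10:15, 14:45–15:30.
Restricted to 10:00–19:45: 10:00–10:15, 14:45–15:30.
Total common minutes: 15 + 45 = 60.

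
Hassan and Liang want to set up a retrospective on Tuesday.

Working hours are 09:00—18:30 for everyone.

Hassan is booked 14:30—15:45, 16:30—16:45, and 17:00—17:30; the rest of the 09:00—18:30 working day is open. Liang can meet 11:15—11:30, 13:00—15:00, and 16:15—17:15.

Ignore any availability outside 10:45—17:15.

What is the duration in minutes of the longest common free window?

Hassan free within 09:00–18:30: 09:00–14:30, 15:45–16:30, 16:45–17:00, 17:30–18:30.
Hassan ∩ Liang: 11:15–11:30, 13:00–14:30, 16:15–16:30, 16:45–17:00.
Restricted to 10:45–17:15: 11:15–11:30, 13:00–14:30, 16:15–16:30, 16:45–17:00.
Common window lengths: 15, 90, 15, 15 min; longest is 90.

90 minutes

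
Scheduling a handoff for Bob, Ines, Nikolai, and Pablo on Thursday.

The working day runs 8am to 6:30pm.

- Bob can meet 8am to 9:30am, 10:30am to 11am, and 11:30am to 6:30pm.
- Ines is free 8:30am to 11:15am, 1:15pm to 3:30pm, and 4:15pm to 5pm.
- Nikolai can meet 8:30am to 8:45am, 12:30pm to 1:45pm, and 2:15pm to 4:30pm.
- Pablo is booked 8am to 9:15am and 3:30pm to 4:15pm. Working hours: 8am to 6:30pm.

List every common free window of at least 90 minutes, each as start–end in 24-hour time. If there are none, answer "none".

Pablo free within 08:00–18:30: 09:15–15:30, 16:15–18:30.
Bob ∩ Ines: 08:30–09:30, 10:30–11:00, 13:15–15:30, 16:15–17:00.
Bob ∩ Ines ∩ Nikolai: 08:30–08:45, 13:15–13:45, 14:15–15:30, 16:15–16:30.
Bob ∩ Ines ∩ Nikolai ∩ Pablo: 13:15–13:45, 14:15–15:30, 16:15–16:30.
Windows ≥ 90 min: (none).

none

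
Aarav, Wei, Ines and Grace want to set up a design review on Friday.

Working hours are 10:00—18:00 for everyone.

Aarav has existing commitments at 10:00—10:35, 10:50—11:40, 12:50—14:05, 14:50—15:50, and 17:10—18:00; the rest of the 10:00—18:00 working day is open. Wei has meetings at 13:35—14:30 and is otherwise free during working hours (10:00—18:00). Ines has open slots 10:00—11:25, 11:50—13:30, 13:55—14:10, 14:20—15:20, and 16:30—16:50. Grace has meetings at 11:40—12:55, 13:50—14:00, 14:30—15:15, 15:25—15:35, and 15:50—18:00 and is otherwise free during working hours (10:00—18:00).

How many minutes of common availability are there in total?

15 minutes

Aarav free within 10:00–18:00: 10:35–10:50, 11:40–12:50, 14:05–14:50, 15:50–17:10.
Wei free within 10:00–18:00: 10:00–13:35, 14:30–18:00.
Grace free within 10:00–18:00: 10:00–11:40, 12:55–13:50, 14:00–14:30, 15:15–15:25, 15:35–15:50.
Aarav ∩ Wei: 10:35–10:50, 11:40–12:50, 14:30–14:50, 15:50–17:10.
Aarav ∩ Wei ∩ Ines: 10:35–10:50, 11:50–12:50, 14:30–14:50, 16:30–16:50.
Aarav ∩ Wei ∩ Ines ∩ Grace: 10:35–10:50.
Total common minutes: 15.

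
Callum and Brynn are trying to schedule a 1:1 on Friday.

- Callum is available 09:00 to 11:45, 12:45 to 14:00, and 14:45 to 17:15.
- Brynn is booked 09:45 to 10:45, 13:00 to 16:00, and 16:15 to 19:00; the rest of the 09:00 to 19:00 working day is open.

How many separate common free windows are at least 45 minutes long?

2

Brynn free within 09:00–19:00: 09:00–09:45, 10:45–13:00, 16:00–16:15.
Callum ∩ Brynn: 09:00–09:45, 10:45–11:45, 12:45–13:00, 16:00–16:15.
Windows ≥ 45 min: 09:00–09:45, 10:45–11:45.
That's 2 windows.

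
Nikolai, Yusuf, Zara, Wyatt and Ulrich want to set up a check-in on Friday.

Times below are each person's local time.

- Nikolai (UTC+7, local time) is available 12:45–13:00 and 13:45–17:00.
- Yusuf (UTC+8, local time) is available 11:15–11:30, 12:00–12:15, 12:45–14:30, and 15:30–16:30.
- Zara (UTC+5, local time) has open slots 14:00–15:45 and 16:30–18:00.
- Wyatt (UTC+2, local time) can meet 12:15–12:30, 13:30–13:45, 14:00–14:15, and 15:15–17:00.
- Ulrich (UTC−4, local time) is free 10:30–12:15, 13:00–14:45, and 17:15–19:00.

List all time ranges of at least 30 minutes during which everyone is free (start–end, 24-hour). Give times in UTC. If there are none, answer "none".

Nikolai → UTC: 05:45–06:00, 06:45–10:00.
Yusuf → UTC: 03:15–03:30, 04:00–04:15, 04:45–06:30, 07:30–08:30.
Zara → UTC: 09:00–10:45, 11:30–13:00.
Wyatt → UTC: 10:15–10:30, 11:30–11:45, 12:00–12:15, 13:15–15:00.
Ulrich → UTC: 14:30–16:15, 17:00–18:45, 21:15–23:00.
Nikolai ∩ Yusuf: 05:45–06:00, 07:30–08:30.
Nikolai ∩ Yusuf ∩ Zara: (none).
Nikolai ∩ Yusuf ∩ Zara ∩ Wyatt: (none).
Nikolai ∩ Yusuf ∩ Zara ∩ Wyatt ∩ Ulrich: (none).
Windows ≥ 30 min: (none).

none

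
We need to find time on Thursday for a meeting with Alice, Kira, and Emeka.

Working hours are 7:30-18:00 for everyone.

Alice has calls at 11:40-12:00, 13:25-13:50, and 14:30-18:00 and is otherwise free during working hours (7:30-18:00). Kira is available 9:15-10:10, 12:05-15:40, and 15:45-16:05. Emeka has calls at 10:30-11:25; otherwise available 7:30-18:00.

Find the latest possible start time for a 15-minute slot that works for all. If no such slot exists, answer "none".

14:15

Alice free within 07:30–18:00: 07:30–11:40, 12:00–13:25, 13:50–14:30.
Emeka free within 07:30–18:00: 07:30–10:30, 11:25–18:00.
Alice ∩ Kira: 09:15–10:10, 12:05–13:25, 13:50–14:30.
Alice ∩ Kira ∩ Emeka: 09:15–10:10, 12:05–13:25, 13:50–14:30.
Windows ≥ 15 min: 09:15–10:10, 12:05–13:25, 13:50–14:30.
Latest start in the last window 13:50–14:30 is 14:30 − 15 min = 14:15.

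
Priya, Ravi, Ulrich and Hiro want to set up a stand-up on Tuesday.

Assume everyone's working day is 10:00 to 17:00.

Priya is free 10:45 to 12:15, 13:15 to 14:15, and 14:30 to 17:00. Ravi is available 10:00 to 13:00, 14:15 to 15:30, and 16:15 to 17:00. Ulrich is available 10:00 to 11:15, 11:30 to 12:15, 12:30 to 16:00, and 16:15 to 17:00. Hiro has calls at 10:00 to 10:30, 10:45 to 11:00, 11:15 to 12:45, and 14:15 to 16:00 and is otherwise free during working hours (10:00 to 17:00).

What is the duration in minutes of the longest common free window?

45 minutes

Hiro free within 10:00–17:00: 10:30–10:45, 11:00–11:15, 12:45–14:15, 16:00–17:00.
Priya ∩ Ravi: 10:45–12:15, 14:30–15:30, 16:15–17:00.
Priya ∩ Ravi ∩ Ulrich: 10:45–11:15, 11:30–12:15, 14:30–15:30, 16:15–17:00.
Priya ∩ Ravi ∩ Ulrich ∩ Hiro: 11:00–11:15, 16:15–17:00.
Common window lengths: 15, 45 min; longest is 45.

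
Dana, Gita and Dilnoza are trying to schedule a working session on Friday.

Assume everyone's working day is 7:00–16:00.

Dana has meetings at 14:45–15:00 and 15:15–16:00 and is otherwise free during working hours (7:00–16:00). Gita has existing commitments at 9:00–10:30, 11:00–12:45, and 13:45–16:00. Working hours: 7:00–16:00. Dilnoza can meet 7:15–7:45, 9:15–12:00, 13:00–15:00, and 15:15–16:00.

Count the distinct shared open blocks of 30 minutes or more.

Dana free within 07:00–16:00: 07:00–14:45, 15:00–15:15.
Gita free within 07:00–16:00: 07:00–09:00, 10:30–11:00, 12:45–13:45.
Dana ∩ Gita: 07:00–09:00, 10:30–11:00, 12:45–13:45.
Dana ∩ Gita ∩ Dilnoza: 07:15–07:45, 10:30–11:00, 13:00–13:45.
Windows ≥ 30 min: 07:15–07:45, 10:30–11:00, 13:00–13:45.
That's 3 windows.

3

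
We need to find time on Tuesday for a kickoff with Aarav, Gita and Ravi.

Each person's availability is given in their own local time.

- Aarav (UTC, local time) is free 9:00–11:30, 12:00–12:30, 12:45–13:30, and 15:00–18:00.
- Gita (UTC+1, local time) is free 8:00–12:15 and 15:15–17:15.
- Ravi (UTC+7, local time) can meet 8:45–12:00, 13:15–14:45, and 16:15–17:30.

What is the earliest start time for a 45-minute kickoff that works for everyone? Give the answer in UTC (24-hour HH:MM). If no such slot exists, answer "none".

Aarav → UTC: 09:00–11:30, 12:00–12:30, 12:45–13:30, 15:00–18:00.
Gita → UTC: 07:00–11:15, 14:15–16:15.
Ravi → UTC: 01:45–05:00, 06:15–07:45, 09:15–10:30.
Aarav ∩ Gita: 09:00–11:15, 15:00–16:15.
Aarav ∩ Gita ∩ Ravi: 09:15–10:30.
Windows ≥ 45 min: 09:15–10:30.
Earliest such window starts at 09:15.

09:15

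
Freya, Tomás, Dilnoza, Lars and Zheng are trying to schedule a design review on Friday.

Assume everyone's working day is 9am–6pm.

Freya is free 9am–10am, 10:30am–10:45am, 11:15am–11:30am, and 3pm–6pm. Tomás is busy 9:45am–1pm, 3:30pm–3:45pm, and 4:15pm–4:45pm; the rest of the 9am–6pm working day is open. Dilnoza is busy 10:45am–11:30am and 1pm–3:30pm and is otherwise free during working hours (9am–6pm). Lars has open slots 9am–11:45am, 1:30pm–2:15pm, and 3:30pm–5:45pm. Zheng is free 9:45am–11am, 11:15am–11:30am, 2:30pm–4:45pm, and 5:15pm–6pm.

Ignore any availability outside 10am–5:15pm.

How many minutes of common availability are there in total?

Tomás free within 09:00–18:00: 09:00–09:45, 13:00–15:30, 15:45–16:15, 16:45–18:00.
Dilnoza free within 09:00–18:00: 09:00–10:45, 11:30–13:00, 15:30–18:00.
Freya ∩ Tomás: 09:00–09:45, 15:00–15:30, 15:45–16:15, 16:45–18:00.
Freya ∩ Tomás ∩ Dilnoza: 09:00–09:45, 15:45–16:15, 16:45–18:00.
Freya ∩ Tomás ∩ Dilnoza ∩ Lars: 09:00–09:45, 15:45–16:15, 16:45–17:45.
Freya ∩ Tomás ∩ Dilnoza ∩ Lars ∩ Zheng: 15:45–16:15, 17:15–17:45.
Restricted to 10:00–17:15: 15:45–16:15.
Total common minutes: 30.

30 minutes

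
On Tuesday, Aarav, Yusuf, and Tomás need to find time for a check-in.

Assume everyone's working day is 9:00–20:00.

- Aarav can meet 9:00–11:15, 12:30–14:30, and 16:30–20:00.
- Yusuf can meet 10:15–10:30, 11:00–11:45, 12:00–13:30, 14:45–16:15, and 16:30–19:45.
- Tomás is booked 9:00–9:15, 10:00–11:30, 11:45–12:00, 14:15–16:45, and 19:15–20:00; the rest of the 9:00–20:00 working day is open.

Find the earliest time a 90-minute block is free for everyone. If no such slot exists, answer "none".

16:45

Tomás free within 09:00–20:00: 09:15–10:00, 11:30–11:45, 12:00–14:15, 16:45–19:15.
Aarav ∩ Yusuf: 10:15–10:30, 11:00–11:15, 12:30–13:30, 16:30–19:45.
Aarav ∩ Yusuf ∩ Tomás: 12:30–13:30, 16:45–19:15.
Windows ≥ 90 min: 16:45–19:15.
Earliest such window starts at 16:45.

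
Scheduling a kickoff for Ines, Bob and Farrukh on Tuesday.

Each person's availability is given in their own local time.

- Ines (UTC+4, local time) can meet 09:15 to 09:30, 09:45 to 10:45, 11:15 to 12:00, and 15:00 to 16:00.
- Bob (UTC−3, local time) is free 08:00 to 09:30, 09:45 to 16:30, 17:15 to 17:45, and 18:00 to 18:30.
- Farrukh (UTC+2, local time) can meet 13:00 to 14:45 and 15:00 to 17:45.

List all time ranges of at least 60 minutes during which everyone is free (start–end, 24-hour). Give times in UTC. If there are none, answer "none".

Ines → UTC: 05:15–05:30, 05:45–06:45, 07:15–08:00, 11:00–12:00.
Bob → UTC: 11:00–12:30, 12:45–19:30, 20:15–20:45, 21:00–21:30.
Farrukh → UTC: 11:00–12:45, 13:00–15:45.
Ines ∩ Bob: 11:00–12:00.
Ines ∩ Bob ∩ Farrukh: 11:00–12:00.
Windows ≥ 60 min: 11:00–12:00.

11:00–12:00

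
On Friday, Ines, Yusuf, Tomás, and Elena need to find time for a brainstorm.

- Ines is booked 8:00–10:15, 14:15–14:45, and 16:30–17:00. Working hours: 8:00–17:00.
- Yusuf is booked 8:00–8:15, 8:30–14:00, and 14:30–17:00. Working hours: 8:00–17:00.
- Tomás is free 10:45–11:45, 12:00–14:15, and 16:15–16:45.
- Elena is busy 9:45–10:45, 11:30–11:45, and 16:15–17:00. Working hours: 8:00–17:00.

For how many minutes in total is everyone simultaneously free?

Ines free within 08:00–17:00: 10:15–14:15, 14:45–16:30.
Yusuf free within 08:00–17:00: 08:15–08:30, 14:00–14:30.
Elena free within 08:00–17:00: 08:00–09:45, 10:45–11:30, 11:45–16:15.
Ines ∩ Yusuf: 14:00–14:15.
Ines ∩ Yusuf ∩ Tomás: 14:00–14:15.
Ines ∩ Yusuf ∩ Tomás ∩ Elena: 14:00–14:15.
Total common minutes: 15.

15 minutes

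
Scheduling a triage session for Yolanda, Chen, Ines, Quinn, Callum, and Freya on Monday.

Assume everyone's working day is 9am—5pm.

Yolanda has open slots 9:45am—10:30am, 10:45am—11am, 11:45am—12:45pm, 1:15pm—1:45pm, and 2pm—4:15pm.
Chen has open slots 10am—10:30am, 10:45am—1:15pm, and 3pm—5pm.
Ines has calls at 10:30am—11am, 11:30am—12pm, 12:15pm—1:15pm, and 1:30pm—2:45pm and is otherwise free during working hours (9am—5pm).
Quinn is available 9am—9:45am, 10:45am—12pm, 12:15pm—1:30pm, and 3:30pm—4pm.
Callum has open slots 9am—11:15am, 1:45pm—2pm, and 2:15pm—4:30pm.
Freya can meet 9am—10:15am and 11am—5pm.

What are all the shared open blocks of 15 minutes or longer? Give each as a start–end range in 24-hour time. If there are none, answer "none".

Ines free within 09:00–17:00: 09:00–10:30, 11:00–11:30, 12:00–12:15, 13:15–13:30, 14:45–17:00.
Yolanda ∩ Chen: 10:00–10:30, 10:45–11:00, 11:45–12:45, 15:00–16:15.
Yolanda ∩ Chen ∩ Ines: 10:00–10:30, 12:00–12:15, 15:00–16:15.
Yolanda ∩ Chen ∩ Ines ∩ Quinn: 15:30–16:00.
Yolanda ∩ Chen ∩ Ines ∩ Quinn ∩ Callum: 15:30–16:00.
Yolanda ∩ Chen ∩ Ines ∩ Quinn ∩ Callum ∩ Freya: 15:30–16:00.
Windows ≥ 15 min: 15:30–16:00.

15:30–16:00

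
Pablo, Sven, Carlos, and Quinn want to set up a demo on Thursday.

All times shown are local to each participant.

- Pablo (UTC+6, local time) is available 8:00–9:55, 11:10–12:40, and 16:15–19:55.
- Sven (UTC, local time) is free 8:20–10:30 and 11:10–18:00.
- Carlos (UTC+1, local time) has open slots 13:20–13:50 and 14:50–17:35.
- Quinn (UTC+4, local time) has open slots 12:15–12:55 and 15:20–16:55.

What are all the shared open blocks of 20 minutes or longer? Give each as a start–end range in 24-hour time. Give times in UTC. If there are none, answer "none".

12:20–12:50

Pablo → UTC: 02:00–03:55, 05:10–06:40, 10:15–13:55.
Sven → UTC: 08:20–10:30, 11:10–18:00.
Carlos → UTC: 12:20–12:50, 13:50–16:35.
Quinn → UTC: 08:15–08:55, 11:20–12:55.
Pablo ∩ Sven: 10:15–10:30, 11:10–13:55.
Pablo ∩ Sven ∩ Carlos: 12:20–12:50, 13:50–13:55.
Pablo ∩ Sven ∩ Carlos ∩ Quinn: 12:20–12:50.
Windows ≥ 20 min: 12:20–12:50.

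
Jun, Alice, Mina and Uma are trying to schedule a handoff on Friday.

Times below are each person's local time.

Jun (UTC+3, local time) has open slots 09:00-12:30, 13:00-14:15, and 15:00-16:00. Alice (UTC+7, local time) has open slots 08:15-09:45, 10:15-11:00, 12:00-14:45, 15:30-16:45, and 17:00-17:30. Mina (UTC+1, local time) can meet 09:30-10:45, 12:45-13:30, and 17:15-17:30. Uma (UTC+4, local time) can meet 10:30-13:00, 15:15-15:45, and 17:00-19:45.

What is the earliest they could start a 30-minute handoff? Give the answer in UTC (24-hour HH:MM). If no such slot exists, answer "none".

Jun → UTC: 06:00–09:30, 10:00–11:15, 12:00–13:00.
Alice → UTC: 01:15–02:45, 03:15–04:00, 05:00–07:45, 08:30–09:45, 10:00–10:30.
Mina → UTC: 08:30–09:45, 11:45–12:30, 16:15–16:30.
Uma → UTC: 06:30–09:00, 11:15–11:45, 13:00–15:45.
Jun ∩ Alice: 06:00–07:45, 08:30–09:30, 10:00–10:30.
Jun ∩ Alice ∩ Mina: 08:30–09:30.
Jun ∩ Alice ∩ Mina ∩ Uma: 08:30–09:00.
Windows ≥ 30 min: 08:30–09:00.
Earliest such window starts at 08:30.

08:30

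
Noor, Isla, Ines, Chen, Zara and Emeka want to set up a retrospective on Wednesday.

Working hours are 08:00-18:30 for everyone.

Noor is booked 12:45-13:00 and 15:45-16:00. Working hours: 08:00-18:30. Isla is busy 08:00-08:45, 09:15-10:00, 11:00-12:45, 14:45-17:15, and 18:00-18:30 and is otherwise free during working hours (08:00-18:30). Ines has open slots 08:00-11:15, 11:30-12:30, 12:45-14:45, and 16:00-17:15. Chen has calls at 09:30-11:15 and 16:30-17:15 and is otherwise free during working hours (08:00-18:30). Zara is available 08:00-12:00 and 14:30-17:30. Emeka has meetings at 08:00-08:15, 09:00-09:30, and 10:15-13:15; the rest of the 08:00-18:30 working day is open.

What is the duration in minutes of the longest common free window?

Noor free within 08:00–18:30: 08:00–12:45, 13:00–15:45, 16:00–18:30.
Isla free within 08:00–18:30: 08:45–09:15, 10:00–11:00, 12:45–14:45, 17:15–18:00.
Chen free within 08:00–18:30: 08:00–09:30, 11:15–16:30, 17:15–18:30.
Emeka free within 08:00–18:30: 08:15–09:00, 09:30–10:15, 13:15–18:30.
Noor ∩ Isla: 08:45–09:15, 10:00–11:00, 13:00–14:45, 17:15–18:00.
Noor ∩ Isla ∩ Ines: 08:45–09:15, 10:00–11:00, 13:00–14:45.
Noor ∩ Isla ∩ Ines ∩ Chen: 08:45–09:15, 13:00–14:45.
Noor ∩ Isla ∩ Ines ∩ Chen ∩ Zara: 08:45–09:15, 14:30–14:45.
Noor ∩ Isla ∩ Ines ∩ Chen ∩ Zara ∩ Emeka: 08:45–09:00, 14:30–14:45.
Common window lengths: 15, 15 min; longest is 15.

15 minutes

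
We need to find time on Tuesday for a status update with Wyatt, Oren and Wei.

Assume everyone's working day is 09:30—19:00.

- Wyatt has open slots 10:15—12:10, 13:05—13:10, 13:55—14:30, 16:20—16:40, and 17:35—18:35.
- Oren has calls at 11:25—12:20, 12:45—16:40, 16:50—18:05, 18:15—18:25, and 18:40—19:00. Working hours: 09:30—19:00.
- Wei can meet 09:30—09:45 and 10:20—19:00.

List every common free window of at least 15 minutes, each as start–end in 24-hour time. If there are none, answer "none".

Oren free within 09:30–19:00: 09:30–11:25, 12:20–12:45, 16:40–16:50, 18:05–18:15, 18:25–18:40.
Wyatt ∩ Oren: 10:15–11:25, 18:05–18:15, 18:25–18:35.
Wyatt ∩ Oren ∩ Wei: 10:20–11:25, 18:05–18:15, 18:25–18:35.
Windows ≥ 15 min: 10:20–11:25.

10:20–11:25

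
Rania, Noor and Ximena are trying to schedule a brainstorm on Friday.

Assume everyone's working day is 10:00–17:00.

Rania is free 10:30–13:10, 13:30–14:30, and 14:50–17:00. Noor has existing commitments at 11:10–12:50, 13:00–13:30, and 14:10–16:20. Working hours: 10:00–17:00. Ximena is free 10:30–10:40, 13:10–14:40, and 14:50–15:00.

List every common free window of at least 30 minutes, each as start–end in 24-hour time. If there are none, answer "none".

Noor free within 10:00–17:00: 10:00–11:10, 12:50–13:00, 13:30–14:10, 16:20–17:00.
Rania ∩ Noor: 10:30–11:10, 12:50–13:00, 13:30–14:10, 16:20–17:00.
Rania ∩ Noor ∩ Ximena: 10:30–10:40, 13:30–14:10.
Windows ≥ 30 min: 13:30–14:10.

13:30–14:10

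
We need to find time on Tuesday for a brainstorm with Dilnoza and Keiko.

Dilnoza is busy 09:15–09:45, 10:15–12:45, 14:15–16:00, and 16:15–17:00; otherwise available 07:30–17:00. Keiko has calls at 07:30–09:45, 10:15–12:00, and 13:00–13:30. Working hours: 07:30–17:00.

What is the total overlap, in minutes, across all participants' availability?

105 minutes

Dilnoza free within 07:30–17:00: 07:30–09:15, 09:45–10:15, 12:45–14:15, 16:00–16:15.
Keiko free within 07:30–17:00: 09:45–10:15, 12:00–13:00, 13:30–17:00.
Dilnoza ∩ Keiko: 09:45–10:15, 12:45–13:00, 13:30–14:15, 16:00–16:15.
Total common minutes: 30 + 15 + 45 + 15 = 105.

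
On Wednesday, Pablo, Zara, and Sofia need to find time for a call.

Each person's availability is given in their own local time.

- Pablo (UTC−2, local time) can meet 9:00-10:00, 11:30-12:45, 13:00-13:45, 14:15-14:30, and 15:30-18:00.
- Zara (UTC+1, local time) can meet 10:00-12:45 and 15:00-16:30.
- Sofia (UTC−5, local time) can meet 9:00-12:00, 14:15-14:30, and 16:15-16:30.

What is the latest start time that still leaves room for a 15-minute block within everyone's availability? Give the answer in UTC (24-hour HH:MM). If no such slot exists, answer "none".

Pablo → UTC: 11:00–12:00, 13:30–14:45, 15:00–15:45, 16:15–16:30, 17:30–20:00.
Zara → UTC: 09:00–11:45, 14:00–15:30.
Sofia → UTC: 14:00–17:00, 19:15–19:30, 21:15–21:30.
Pablo ∩ Zara: 11:00–11:45, 14:00–14:45, 15:00–15:30.
Pablo ∩ Zara ∩ Sofia: 14:00–14:45, 15:00–15:30.
Windows ≥ 15 min: 14:00–14:45, 15:00–15:30.
Latest start in the last window 15:00–15:30 is 15:30 − 15 min = 15:15.

15:15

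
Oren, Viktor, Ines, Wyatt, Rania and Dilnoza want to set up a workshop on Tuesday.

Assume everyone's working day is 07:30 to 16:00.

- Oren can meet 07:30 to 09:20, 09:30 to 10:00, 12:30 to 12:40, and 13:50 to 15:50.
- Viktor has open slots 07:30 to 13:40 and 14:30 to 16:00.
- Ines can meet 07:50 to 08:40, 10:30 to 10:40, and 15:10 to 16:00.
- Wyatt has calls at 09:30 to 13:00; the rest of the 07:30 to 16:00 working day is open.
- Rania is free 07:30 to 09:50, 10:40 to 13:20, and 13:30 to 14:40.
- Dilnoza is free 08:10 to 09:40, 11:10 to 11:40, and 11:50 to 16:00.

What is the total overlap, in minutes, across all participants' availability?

30 minutes

Wyatt free within 07:30–16:00: 07:30–09:30, 13:00–16:00.
Oren ∩ Viktor: 07:30–09:20, 09:30–10:00, 12:30–12:40, 14:30–15:50.
Oren ∩ Viktor ∩ Ines: 07:50–08:40, 15:10–15:50.
Oren ∩ Viktor ∩ Ines ∩ Wyatt: 07:50–08:40, 15:10–15:50.
Oren ∩ Viktor ∩ Ines ∩ Wyatt ∩ Rania: 07:50–08:40.
Oren ∩ Viktor ∩ Ines ∩ Wyatt ∩ Rania ∩ Dilnoza: 08:10–08:40.
Total common minutes: 30.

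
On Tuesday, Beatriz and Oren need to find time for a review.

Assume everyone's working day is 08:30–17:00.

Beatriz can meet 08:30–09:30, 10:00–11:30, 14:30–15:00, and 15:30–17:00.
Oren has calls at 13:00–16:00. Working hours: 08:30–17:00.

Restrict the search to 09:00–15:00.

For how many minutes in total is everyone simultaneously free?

Oren free within 08:30–17:00: 08:30–13:00, 16:00–17:00.
Beatriz ∩ Oren: 08:30–09:30, 10:00–11:30, 16:00–17:00.
Restricted to 09:00–15:00: 09:00–09:30, 10:00–11:30.
Total common minutes: 30 + 90 = 120.

120 minutes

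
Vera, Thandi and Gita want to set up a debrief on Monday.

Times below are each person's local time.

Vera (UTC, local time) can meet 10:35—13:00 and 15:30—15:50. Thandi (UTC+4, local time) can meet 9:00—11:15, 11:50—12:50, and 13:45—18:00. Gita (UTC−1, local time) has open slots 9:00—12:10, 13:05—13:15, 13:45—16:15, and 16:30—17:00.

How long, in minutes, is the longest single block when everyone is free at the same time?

145 minutes

Vera → UTC: 10:35–13:00, 15:30–15:50.
Thandi → UTC: 05:00–07:15, 07:50–08:50, 09:45–14:00.
Gita → UTC: 10:00–13:10, 14:05–14:15, 14:45–17:15, 17:30–18:00.
Vera ∩ Thandi: 10:35–13:00.
Vera ∩ Thandi ∩ Gita: 10:35–13:00.
Single common window of 145 minutes.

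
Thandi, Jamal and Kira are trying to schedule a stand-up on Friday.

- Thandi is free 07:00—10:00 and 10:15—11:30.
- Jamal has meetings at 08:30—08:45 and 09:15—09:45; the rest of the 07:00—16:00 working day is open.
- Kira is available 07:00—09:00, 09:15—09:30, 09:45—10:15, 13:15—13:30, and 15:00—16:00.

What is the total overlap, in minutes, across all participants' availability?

Jamal free within 07:00–16:00: 07:00–08:30, 08:45–09:15, 09:45–16:00.
Thandi ∩ Jamal: 07:00–08:30, 08:45–09:15, 09:45–10:00, 10:15–11:30.
Thandi ∩ Jamal ∩ Kira: 07:00–08:30, 08:45–09:00, 09:45–10:00.
Total common minutes: 90 + 15 + 15 = 120.

120 minutes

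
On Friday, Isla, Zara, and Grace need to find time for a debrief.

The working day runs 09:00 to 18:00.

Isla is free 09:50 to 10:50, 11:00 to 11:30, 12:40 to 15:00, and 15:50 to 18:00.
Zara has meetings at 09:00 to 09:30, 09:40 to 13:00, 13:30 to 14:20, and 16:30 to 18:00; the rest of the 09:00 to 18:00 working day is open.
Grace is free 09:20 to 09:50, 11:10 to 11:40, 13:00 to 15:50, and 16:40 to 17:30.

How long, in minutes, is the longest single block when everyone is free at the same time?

Zara free within 09:00–18:00: 09:30–09:40, 13:00–13:30, 14:20–16:30.
Isla ∩ Zara: 13:00–13:30, 14:20–15:00, 15:50–16:30.
Isla ∩ Zara ∩ Grace: 13:00–13:30, 14:20–15:00.
Common window lengths: 30, 40 min; longest is 40.

40 minutes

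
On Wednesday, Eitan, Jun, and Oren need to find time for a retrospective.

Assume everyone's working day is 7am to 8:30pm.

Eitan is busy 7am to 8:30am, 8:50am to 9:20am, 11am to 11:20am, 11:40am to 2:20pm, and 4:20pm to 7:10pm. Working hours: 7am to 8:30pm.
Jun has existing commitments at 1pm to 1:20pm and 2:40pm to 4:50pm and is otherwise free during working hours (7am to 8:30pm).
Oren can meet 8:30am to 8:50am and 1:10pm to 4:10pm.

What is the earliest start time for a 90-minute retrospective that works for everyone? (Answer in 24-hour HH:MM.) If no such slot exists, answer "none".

none

Eitan free within 07:00–20:30: 08:30–08:50, 09:20–11:00, 11:20–11:40, 14:20–16:20, 19:10–20:30.
Jun free within 07:00–20:30: 07:00–13:00, 13:20–14:40, 16:50–20:30.
Eitan ∩ Jun: 08:30–08:50, 09:20–11:00, 11:20–11:40, 14:20–14:40, 19:10–20:30.
Eitan ∩ Jun ∩ Oren: 08:30–08:50, 14:20–14:40.
Windows ≥ 90 min: (none).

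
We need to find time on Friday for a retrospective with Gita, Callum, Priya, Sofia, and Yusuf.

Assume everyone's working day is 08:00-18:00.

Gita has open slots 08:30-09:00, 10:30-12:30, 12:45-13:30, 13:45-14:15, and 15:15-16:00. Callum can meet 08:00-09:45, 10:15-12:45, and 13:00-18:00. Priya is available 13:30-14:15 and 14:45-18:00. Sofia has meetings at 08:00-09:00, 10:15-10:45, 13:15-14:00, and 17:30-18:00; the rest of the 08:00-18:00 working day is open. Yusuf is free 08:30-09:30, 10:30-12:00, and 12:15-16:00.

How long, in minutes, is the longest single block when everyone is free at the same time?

45 minutes

Sofia free within 08:00–18:00: 09:00–10:15, 10:45–13:15, 14:00–17:30.
Gita ∩ Callum: 08:30–09:00, 10:30–12:30, 13:00–13:30, 13:45–14:15, 15:15–16:00.
Gita ∩ Callum ∩ Priya: 13:45–14:15, 15:15–16:00.
Gita ∩ Callum ∩ Priya ∩ Sofia: 14:00–14:15, 15:15–16:00.
Gita ∩ Callum ∩ Priya ∩ Sofia ∩ Yusuf: 14:00–14:15, 15:15–16:00.
Common window lengths: 15, 45 min; longest is 45.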